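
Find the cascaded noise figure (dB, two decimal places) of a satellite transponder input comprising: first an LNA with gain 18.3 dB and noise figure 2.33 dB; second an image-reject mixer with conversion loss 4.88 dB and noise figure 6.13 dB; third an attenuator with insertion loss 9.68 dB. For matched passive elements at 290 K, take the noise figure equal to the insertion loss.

Convert to linear (a loss of L dB is a gain of −L dB): F_i = 10^(NF_i/10), G_i = 10^(G_i,dB/10)
  Stage 1: F_1 = 10^(2.33/10) = 1.710, G_1 = 10^(18.3/10) = 67.61
  Stage 2: F_2 = 10^(6.13/10) = 4.102, G_2 = 10^(−4.88/10) = 0.3251
  Stage 3: F_3 = 10^(9.68/10) = 9.290, G_3 = 10^(−9.68/10) = 0.1076
Friis cascade:
  F = 1.710 + (4.102 − 1)/67.61 + (9.290 − 1)/21.98 = 2.133
NF = 10 log₁₀(2.133) = 3.29 dB

3.29 dB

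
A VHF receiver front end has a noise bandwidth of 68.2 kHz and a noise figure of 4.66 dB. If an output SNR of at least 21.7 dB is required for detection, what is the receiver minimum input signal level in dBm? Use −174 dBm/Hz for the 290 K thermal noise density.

−99.3 dBm

Sensitivity = −174 + 10 log₁₀(B) + NF + SNR_min
= −174 + 48.34 + 4.66 + 21.7
= −99.30 dBm → −99.3 dBm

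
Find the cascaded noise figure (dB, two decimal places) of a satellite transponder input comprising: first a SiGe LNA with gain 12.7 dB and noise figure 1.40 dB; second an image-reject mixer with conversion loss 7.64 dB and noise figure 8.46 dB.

2.31 dB

Convert to linear (a loss of L dB is a gain of −L dB): F_i = 10^(NF_i/10), G_i = 10^(G_i,dB/10)
  Stage 1: F_1 = 10^(1.40/10) = 1.380, G_1 = 10^(12.7/10) = 18.62
  Stage 2: F_2 = 10^(8.46/10) = 7.015, G_2 = 10^(−7.64/10) = 0.1722
Friis cascade:
  F = 1.380 + (7.015 − 1)/18.62 = 1.703
NF = 10 log₁₀(1.703) = 2.31 dB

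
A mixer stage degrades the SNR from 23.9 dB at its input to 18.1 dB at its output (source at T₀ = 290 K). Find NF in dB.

5.8 dB

NF (dB) = SNR_in(dB) − SNR_out(dB) when the source is at T₀
NF = 23.9 − 18.1 = 5.8 dB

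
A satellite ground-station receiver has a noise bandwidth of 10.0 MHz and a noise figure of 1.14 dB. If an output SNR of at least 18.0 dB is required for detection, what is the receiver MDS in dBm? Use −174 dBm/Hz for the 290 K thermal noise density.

−84.9 dBm

Sensitivity = −174 + 10 log₁₀(B) + NF + SNR_min
= −174 + 70 + 1.14 + 18.0
= −84.86 dBm → −84.9 dBm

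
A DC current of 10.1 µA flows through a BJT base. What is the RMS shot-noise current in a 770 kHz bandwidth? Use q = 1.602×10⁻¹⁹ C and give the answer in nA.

1.58 nA

I_n = √(2qI·B)
2qI·B = 2 × 1.602×10⁻¹⁹ × 1.01×10⁻⁵ × 7.70×10⁵ = 2.49×10⁻¹⁸ A²
I_n = √(2.49×10⁻¹⁸) = 1.58×10⁻⁹ A = 1.58 nA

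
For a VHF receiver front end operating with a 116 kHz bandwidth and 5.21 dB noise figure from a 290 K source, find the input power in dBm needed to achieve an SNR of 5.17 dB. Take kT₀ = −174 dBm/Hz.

−113.0 dBm

Sensitivity = −174 + 10 log₁₀(B) + NF + SNR_min
= −174 + 50.64 + 5.21 + 5.17
= −112.98 dBm → −113.0 dBm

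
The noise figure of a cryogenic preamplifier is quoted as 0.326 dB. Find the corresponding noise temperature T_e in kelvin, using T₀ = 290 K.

F = 10^(0.326/10) = 1.07795
T_e = (F − 1)·T₀ = (1.07795 − 1) × 290 = 22.6 K

22.6 K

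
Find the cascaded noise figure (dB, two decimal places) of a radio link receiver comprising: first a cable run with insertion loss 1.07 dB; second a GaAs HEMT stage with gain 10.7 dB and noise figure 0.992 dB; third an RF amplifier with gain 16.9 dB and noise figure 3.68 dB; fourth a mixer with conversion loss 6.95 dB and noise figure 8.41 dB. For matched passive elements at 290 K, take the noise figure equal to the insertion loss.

2.47 dB

Convert to linear (a loss of L dB is a gain of −L dB): F_i = 10^(NF_i/10), G_i = 10^(G_i,dB/10)
  Stage 1: F_1 = 10^(1.07/10) = 1.279, G_1 = 10^(−1.07/10) = 0.7816
  Stage 2: F_2 = 10^(0.992/10) = 1.257, G_2 = 10^(10.7/10) = 11.75
  Stage 3: F_3 = 10^(3.68/10) = 2.333, G_3 = 10^(16.9/10) = 48.98
  Stage 4: F_4 = 10^(8.41/10) = 6.934, G_4 = 10^(−6.95/10) = 0.2018
Friis cascade:
  F = 1.279 + (1.257 − 1)/0.7816 + (2.333 − 1)/9.183 + (6.934 − 1)/449.8 = 1.766
NF = 10 log₁₀(1.766) = 2.47 dB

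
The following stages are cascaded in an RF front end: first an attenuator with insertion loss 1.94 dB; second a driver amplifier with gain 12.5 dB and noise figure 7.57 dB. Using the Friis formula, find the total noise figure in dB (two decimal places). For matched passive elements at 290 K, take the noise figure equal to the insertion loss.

9.51 dB

Convert to linear (a loss of L dB is a gain of −L dB): F_i = 10^(NF_i/10), G_i = 10^(G_i,dB/10)
  Stage 1: F_1 = 10^(1.94/10) = 1.563, G_1 = 10^(−1.94/10) = 0.6397
  Stage 2: F_2 = 10^(7.57/10) = 5.715, G_2 = 10^(12.5/10) = 17.78
Friis cascade:
  F = 1.563 + (5.715 − 1)/0.6397 = 8.933
NF = 10 log₁₀(8.933) = 9.51 dB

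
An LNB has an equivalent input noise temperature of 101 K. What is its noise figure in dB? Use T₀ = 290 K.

1.30 dB

F = 1 + T_e/T₀ = 1 + 101/290 = 1.34828
NF = 10 log₁₀(1.34828) = 1.30 dB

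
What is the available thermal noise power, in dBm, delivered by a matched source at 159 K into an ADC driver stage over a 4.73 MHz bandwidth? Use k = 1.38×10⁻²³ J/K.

P_n = kTB = 1.38×10⁻²³ × 159 × 4.73×10⁶ = 1.04×10⁻¹⁴ W
In dBm: 10 log₁₀(1.04×10⁻¹⁴ / 10⁻³) = −109.8 dBm

−109.8 dBm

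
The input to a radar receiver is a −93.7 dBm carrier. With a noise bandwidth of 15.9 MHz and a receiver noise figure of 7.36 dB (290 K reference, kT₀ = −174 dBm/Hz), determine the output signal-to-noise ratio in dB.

Noise floor: N = −174 + 10 log₁₀(B) + NF
10 log₁₀(1.59×10⁷) = 72.01 dB
N = −174 + 72.01 + 7.36 = −94.63 dBm
SNR = P_sig − N = −93.7 − (−94.63) = 0.93 dB → 0.9 dB

0.9 dB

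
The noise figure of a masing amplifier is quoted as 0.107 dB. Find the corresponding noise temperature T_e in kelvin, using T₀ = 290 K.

7.23 K

F = 10^(0.107/10) = 1.02494
T_e = (F − 1)·T₀ = (1.02494 − 1) × 290 = 7.23 K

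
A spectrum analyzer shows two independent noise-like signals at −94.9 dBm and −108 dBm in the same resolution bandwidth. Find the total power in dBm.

−94.7 dBm

Convert to linear, add, convert back:
P₁ = 3.24×10⁻¹³ W, P₂ = 1.58×10⁻¹⁴ W
P_tot = 3.39×10⁻¹³ W → 10 log₁₀(P_tot / 10⁻³) = −94.7 dBm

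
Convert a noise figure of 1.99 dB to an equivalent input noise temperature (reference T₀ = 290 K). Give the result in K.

169 K

F = 10^(1.99/10) = 1.58125
T_e = (F − 1)·T₀ = (1.58125 − 1) × 290 = 169 K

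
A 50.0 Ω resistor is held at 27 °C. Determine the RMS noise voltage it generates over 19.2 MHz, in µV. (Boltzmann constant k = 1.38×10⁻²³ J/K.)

3.99 µV

T = 27 °C + 273.15 = 300.15 K
V_n = √(4kTRB)
4kTRB = 4 × 1.38×10⁻²³ × 300.15 × 5.00×10¹ × 1.92×10⁷ = 1.59×10⁻¹¹ V²
V_n = √(1.59×10⁻¹¹) = 3.99×10⁻⁶ V = 3.99 µV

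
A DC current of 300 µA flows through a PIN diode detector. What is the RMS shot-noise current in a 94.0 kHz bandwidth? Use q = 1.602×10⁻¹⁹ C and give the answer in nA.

3.01 nA

I_n = √(2qI·B)
2qI·B = 2 × 1.602×10⁻¹⁹ × 3.00×10⁻⁴ × 9.40×10⁴ = 9.04×10⁻¹⁸ A²
I_n = √(9.04×10⁻¹⁸) = 3.01×10⁻⁹ A = 3.01 nA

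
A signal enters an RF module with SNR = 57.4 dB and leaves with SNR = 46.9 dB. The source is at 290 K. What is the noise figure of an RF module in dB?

10.5 dB

NF (dB) = SNR_in(dB) − SNR_out(dB) when the source is at T₀
NF = 57.4 − 46.9 = 10.5 dB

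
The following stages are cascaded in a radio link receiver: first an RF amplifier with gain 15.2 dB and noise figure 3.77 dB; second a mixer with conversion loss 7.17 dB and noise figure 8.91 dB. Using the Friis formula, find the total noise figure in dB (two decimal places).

Convert to linear (a loss of L dB is a gain of −L dB): F_i = 10^(NF_i/10), G_i = 10^(G_i,dB/10)
  Stage 1: F_1 = 10^(3.77/10) = 2.382, G_1 = 10^(15.2/10) = 33.11
  Stage 2: F_2 = 10^(8.91/10) = 7.780, G_2 = 10^(−7.17/10) = 0.1919
Friis cascade:
  F = 2.382 + (7.780 − 1)/33.11 = 2.587
NF = 10 log₁₀(2.587) = 4.13 dB

4.13 dB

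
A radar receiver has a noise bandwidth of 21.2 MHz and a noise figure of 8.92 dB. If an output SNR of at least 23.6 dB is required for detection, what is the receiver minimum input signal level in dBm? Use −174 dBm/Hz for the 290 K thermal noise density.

−68.2 dBm

Sensitivity = −174 + 10 log₁₀(B) + NF + SNR_min
= −174 + 73.26 + 8.92 + 23.6
= −68.22 dBm → −68.2 dBm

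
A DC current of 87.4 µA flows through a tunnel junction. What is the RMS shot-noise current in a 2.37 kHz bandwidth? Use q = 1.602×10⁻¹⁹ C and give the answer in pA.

258 pA

I_n = √(2qI·B)
2qI·B = 2 × 1.602×10⁻¹⁹ × 8.74×10⁻⁵ × 2.37×10³ = 6.64×10⁻²⁰ A²
I_n = √(6.64×10⁻²⁰) = 2.58×10⁻¹⁰ A = 258 pA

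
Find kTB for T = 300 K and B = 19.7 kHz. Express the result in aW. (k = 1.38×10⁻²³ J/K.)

P_n = kTB = 1.38×10⁻²³ × 300 × 1.97×10⁴ = 8.16×10⁻¹⁷ W = 81.6 aW

81.6 aW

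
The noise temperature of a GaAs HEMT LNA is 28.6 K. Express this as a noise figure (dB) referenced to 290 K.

0.408 dB

F = 1 + T_e/T₀ = 1 + 28.6/290 = 1.09862
NF = 10 log₁₀(1.09862) = 0.408 dB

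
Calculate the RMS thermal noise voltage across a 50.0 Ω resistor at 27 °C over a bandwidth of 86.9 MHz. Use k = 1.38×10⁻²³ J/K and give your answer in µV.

8.48 µV

T = 27 °C + 273.15 = 300.15 K
V_n = √(4kTRB)
4kTRB = 4 × 1.38×10⁻²³ × 300.15 × 5.00×10¹ × 8.69×10⁷ = 7.20×10⁻¹¹ V²
V_n = √(7.20×10⁻¹¹) = 8.48×10⁻⁶ V = 8.48 µV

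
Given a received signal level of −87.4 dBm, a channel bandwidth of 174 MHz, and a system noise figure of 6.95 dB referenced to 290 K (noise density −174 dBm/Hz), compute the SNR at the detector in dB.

−2.8 dB

Noise floor: N = −174 + 10 log₁₀(B) + NF
10 log₁₀(1.74×10⁸) = 82.41 dB
N = −174 + 82.41 + 6.95 = −84.64 dBm
SNR = P_sig − N = −87.4 − (−84.64) = −2.76 dB → −2.8 dB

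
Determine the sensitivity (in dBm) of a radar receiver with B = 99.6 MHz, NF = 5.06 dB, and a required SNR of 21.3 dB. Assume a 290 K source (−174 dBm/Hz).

Sensitivity = −174 + 10 log₁₀(B) + NF + SNR_min
= −174 + 79.98 + 5.06 + 21.3
= −67.66 dBm → −67.7 dBm

−67.7 dBm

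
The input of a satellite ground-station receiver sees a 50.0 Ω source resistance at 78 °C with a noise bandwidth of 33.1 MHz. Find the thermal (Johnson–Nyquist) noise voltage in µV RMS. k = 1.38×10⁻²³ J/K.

5.66 µV

T = 78 °C + 273.15 = 351.15 K
V_n = √(4kTRB)
4kTRB = 4 × 1.38×10⁻²³ × 351.15 × 5.00×10¹ × 3.31×10⁷ = 3.21×10⁻¹¹ V²
V_n = √(3.21×10⁻¹¹) = 5.66×10⁻⁶ V = 5.66 µV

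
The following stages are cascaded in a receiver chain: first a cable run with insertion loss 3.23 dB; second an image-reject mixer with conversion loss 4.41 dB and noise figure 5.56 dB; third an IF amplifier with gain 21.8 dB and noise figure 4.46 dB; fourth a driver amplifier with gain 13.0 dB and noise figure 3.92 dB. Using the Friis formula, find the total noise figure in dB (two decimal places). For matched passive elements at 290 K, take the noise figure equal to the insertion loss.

12.56 dB

Convert to linear (a loss of L dB is a gain of −L dB): F_i = 10^(NF_i/10), G_i = 10^(G_i,dB/10)
  Stage 1: F_1 = 10^(3.23/10) = 2.104, G_1 = 10^(−3.23/10) = 0.4753
  Stage 2: F_2 = 10^(5.56/10) = 3.597, G_2 = 10^(−4.41/10) = 0.3622
  Stage 3: F_3 = 10^(4.46/10) = 2.793, G_3 = 10^(21.8/10) = 151.4
  Stage 4: F_4 = 10^(3.92/10) = 2.466, G_4 = 10^(13.0/10) = 19.95
Friis cascade:
  F = 2.104 + (3.597 − 1)/0.4753 + (2.793 − 1)/0.1722 + (2.466 − 1)/26.06 = 18.04
NF = 10 log₁₀(18.04) = 12.56 dB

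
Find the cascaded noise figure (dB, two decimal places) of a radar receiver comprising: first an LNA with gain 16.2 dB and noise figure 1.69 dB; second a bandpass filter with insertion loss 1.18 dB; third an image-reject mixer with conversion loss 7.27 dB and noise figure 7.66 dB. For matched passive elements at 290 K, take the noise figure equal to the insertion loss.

Convert to linear (a loss of L dB is a gain of −L dB): F_i = 10^(NF_i/10), G_i = 10^(G_i,dB/10)
  Stage 1: F_1 = 10^(1.69/10) = 1.476, G_1 = 10^(16.2/10) = 41.69
  Stage 2: F_2 = 10^(1.18/10) = 1.312, G_2 = 10^(−1.18/10) = 0.7621
  Stage 3: F_3 = 10^(7.66/10) = 5.834, G_3 = 10^(−7.27/10) = 0.1875
Friis cascade:
  F = 1.476 + (1.312 − 1)/41.69 + (5.834 − 1)/31.77 = 1.635
NF = 10 log₁₀(1.635) = 2.14 dB

2.14 dB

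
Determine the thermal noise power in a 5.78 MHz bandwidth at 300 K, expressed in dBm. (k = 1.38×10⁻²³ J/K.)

P_n = kTB = 1.38×10⁻²³ × 300 × 5.78×10⁶ = 2.39×10⁻¹⁴ W
In dBm: 10 log₁₀(2.39×10⁻¹⁴ / 10⁻³) = −106.2 dBm

−106.2 dBm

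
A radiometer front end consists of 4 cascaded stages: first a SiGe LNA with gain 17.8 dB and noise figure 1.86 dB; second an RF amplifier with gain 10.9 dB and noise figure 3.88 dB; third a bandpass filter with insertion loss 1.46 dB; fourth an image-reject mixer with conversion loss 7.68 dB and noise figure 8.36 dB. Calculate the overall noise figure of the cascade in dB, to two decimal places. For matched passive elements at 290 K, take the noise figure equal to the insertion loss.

1.96 dB

Convert to linear (a loss of L dB is a gain of −L dB): F_i = 10^(NF_i/10), G_i = 10^(G_i,dB/10)
  Stage 1: F_1 = 10^(1.86/10) = 1.535, G_1 = 10^(17.8/10) = 60.26
  Stage 2: F_2 = 10^(3.88/10) = 2.443, G_2 = 10^(10.9/10) = 12.30
  Stage 3: F_3 = 10^(1.46/10) = 1.400, G_3 = 10^(−1.46/10) = 0.7145
  Stage 4: F_4 = 10^(8.36/10) = 6.855, G_4 = 10^(−7.68/10) = 0.1706
Friis cascade:
  F = 1.535 + (2.443 − 1)/60.26 + (1.400 − 1)/741.3 + (6.855 − 1)/529.7 = 1.570
NF = 10 log₁₀(1.570) = 1.96 dB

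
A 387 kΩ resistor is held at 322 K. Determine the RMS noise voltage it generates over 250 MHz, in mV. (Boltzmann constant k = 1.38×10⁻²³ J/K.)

V_n = √(4kTRB)
4kTRB = 4 × 1.38×10⁻²³ × 322 × 3.87×10⁵ × 2.50×10⁸ = 1.72×10⁻⁶ V²
V_n = √(1.72×10⁻⁶) = 1.31×10⁻³ V = 1.31 mV

1.31 mV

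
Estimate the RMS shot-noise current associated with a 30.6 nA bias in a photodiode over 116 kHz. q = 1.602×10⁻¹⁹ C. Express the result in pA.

I_n = √(2qI·B)
2qI·B = 2 × 1.602×10⁻¹⁹ × 3.06×10⁻⁸ × 1.16×10⁵ = 1.14×10⁻²¹ A²
I_n = √(1.14×10⁻²¹) = 3.37×10⁻¹¹ A = 33.7 pA

33.7 pA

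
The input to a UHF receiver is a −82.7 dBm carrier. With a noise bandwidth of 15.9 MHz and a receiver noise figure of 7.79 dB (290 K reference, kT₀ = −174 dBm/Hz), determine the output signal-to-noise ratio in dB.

Noise floor: N = −174 + 10 log₁₀(B) + NF
10 log₁₀(1.59×10⁷) = 72.01 dB
N = −174 + 72.01 + 7.79 = −94.20 dBm
SNR = P_sig − N = −82.7 − (−94.20) = 11.50 dB → 11.5 dB

11.5 dB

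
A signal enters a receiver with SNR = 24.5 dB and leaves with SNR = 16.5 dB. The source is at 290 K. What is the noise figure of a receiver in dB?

NF (dB) = SNR_in(dB) − SNR_out(dB) when the source is at T₀
NF = 24.5 − 16.5 = 8.0 dB

8.0 dB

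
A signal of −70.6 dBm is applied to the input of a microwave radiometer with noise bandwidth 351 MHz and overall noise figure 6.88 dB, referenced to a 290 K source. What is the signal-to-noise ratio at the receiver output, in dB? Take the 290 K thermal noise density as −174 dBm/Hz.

Noise floor: N = −174 + 10 log₁₀(B) + NF
10 log₁₀(3.51×10⁸) = 85.45 dB
N = −174 + 85.45 + 6.88 = −81.67 dBm
SNR = P_sig − N = −70.6 − (−81.67) = 11.07 dB → 11.1 dB

11.1 dB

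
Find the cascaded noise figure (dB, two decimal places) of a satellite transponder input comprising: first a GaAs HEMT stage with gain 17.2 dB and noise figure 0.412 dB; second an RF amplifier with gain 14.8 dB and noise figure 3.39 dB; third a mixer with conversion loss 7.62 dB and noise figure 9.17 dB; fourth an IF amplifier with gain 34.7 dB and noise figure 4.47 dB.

Convert to linear (a loss of L dB is a gain of −L dB): F_i = 10^(NF_i/10), G_i = 10^(G_i,dB/10)
  Stage 1: F_1 = 10^(0.412/10) = 1.100, G_1 = 10^(17.2/10) = 52.48
  Stage 2: F_2 = 10^(3.39/10) = 2.183, G_2 = 10^(14.8/10) = 30.20
  Stage 3: F_3 = 10^(9.17/10) = 8.260, G_3 = 10^(−7.62/10) = 0.1730
  Stage 4: F_4 = 10^(4.47/10) = 2.799, G_4 = 10^(34.7/10) = 2951
Friis cascade:
  F = 1.100 + (2.183 − 1)/52.48 + (8.260 − 1)/1585 + (2.799 − 1)/274.2 = 1.133
NF = 10 log₁₀(1.133) = 0.54 dB

0.54 dB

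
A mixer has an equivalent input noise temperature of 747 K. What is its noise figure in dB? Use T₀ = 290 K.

F = 1 + T_e/T₀ = 1 + 747/290 = 3.57586
NF = 10 log₁₀(3.57586) = 5.53 dB

5.53 dB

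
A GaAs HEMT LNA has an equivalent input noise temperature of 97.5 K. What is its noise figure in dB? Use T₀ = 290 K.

F = 1 + T_e/T₀ = 1 + 97.5/290 = 1.33621
NF = 10 log₁₀(1.33621) = 1.26 dB

1.26 dB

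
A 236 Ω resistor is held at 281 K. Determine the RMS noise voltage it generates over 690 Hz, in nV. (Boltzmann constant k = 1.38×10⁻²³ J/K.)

V_n = √(4kTRB)
4kTRB = 4 × 1.38×10⁻²³ × 281 × 2.36×10² × 6.90×10² = 2.53×10⁻¹⁵ V²
V_n = √(2.53×10⁻¹⁵) = 5.03×10⁻⁸ V = 50.3 nV

50.3 nV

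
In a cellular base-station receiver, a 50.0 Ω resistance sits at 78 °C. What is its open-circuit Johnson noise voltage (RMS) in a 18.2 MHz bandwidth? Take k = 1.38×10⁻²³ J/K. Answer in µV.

4.20 µV

T = 78 °C + 273.15 = 351.15 K
V_n = √(4kTRB)
4kTRB = 4 × 1.38×10⁻²³ × 351.15 × 5.00×10¹ × 1.82×10⁷ = 1.76×10⁻¹¹ V²
V_n = √(1.76×10⁻¹¹) = 4.20×10⁻⁶ V = 4.20 µV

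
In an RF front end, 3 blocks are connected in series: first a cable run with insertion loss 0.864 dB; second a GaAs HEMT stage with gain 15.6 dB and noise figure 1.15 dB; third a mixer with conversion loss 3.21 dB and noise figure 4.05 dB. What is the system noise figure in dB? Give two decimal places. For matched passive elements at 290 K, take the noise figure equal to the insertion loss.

2.15 dB

Convert to linear (a loss of L dB is a gain of −L dB): F_i = 10^(NF_i/10), G_i = 10^(G_i,dB/10)
  Stage 1: F_1 = 10^(0.864/10) = 1.220, G_1 = 10^(−0.864/10) = 0.8196
  Stage 2: F_2 = 10^(1.15/10) = 1.303, G_2 = 10^(15.6/10) = 36.31
  Stage 3: F_3 = 10^(4.05/10) = 2.541, G_3 = 10^(−3.21/10) = 0.4775
Friis cascade:
  F = 1.220 + (1.303 − 1)/0.8196 + (2.541 − 1)/29.76 = 1.642
NF = 10 log₁₀(1.642) = 2.15 dB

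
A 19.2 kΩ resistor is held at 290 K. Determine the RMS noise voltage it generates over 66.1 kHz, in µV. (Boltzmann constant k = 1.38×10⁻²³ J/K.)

4.51 µV

V_n = √(4kTRB)
4kTRB = 4 × 1.38×10⁻²³ × 290 × 1.92×10⁴ × 6.61×10⁴ = 2.03×10⁻¹¹ V²
V_n = √(2.03×10⁻¹¹) = 4.51×10⁻⁶ V = 4.51 µV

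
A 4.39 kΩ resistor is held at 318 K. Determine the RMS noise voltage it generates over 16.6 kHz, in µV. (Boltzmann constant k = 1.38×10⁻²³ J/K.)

1.13 µV

V_n = √(4kTRB)
4kTRB = 4 × 1.38×10⁻²³ × 318 × 4.39×10³ × 1.66×10⁴ = 1.28×10⁻¹² V²
V_n = √(1.28×10⁻¹²) = 1.13×10⁻⁶ V = 1.13 µV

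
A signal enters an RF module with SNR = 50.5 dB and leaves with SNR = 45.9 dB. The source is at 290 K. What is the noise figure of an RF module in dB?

4.6 dB

NF (dB) = SNR_in(dB) − SNR_out(dB) when the source is at T₀
NF = 50.5 − 45.9 = 4.6 dB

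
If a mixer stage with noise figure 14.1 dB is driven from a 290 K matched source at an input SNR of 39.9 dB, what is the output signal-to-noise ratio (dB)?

By definition F = SNR_in/SNR_out, so in dB: SNR_out = SNR_in − NF
SNR_out = 39.9 − 14.1 = 25.8 dB

25.8 dB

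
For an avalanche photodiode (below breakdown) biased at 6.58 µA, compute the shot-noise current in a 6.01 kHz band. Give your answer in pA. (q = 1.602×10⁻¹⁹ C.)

113 pA

I_n = √(2qI·B)
2qI·B = 2 × 1.602×10⁻¹⁹ × 6.58×10⁻⁶ × 6.01×10³ = 1.27×10⁻²⁰ A²
I_n = √(1.27×10⁻²⁰) = 1.13×10⁻¹⁰ A = 113 pA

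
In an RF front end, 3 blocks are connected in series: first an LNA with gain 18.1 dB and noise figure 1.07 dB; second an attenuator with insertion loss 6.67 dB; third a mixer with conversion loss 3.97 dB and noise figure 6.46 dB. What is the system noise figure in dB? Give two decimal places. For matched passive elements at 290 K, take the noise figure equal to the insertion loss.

1.99 dB

Convert to linear (a loss of L dB is a gain of −L dB): F_i = 10^(NF_i/10), G_i = 10^(G_i,dB/10)
  Stage 1: F_1 = 10^(1.07/10) = 1.279, G_1 = 10^(18.1/10) = 64.57
  Stage 2: F_2 = 10^(6.67/10) = 4.645, G_2 = 10^(−6.67/10) = 0.2153
  Stage 3: F_3 = 10^(6.46/10) = 4.426, G_3 = 10^(−3.97/10) = 0.4009
Friis cascade:
  F = 1.279 + (4.645 − 1)/64.57 + (4.426 − 1)/13.90 = 1.582
NF = 10 log₁₀(1.582) = 1.99 dB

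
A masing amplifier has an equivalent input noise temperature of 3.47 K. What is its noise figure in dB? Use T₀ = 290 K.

F = 1 + T_e/T₀ = 1 + 3.47/290 = 1.01197
NF = 10 log₁₀(1.01197) = 0.052 dB

0.052 dB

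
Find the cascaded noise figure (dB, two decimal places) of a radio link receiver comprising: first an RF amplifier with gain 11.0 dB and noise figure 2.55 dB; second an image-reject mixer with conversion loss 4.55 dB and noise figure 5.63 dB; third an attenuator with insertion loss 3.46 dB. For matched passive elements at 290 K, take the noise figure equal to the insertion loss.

Convert to linear (a loss of L dB is a gain of −L dB): F_i = 10^(NF_i/10), G_i = 10^(G_i,dB/10)
  Stage 1: F_1 = 10^(2.55/10) = 1.799, G_1 = 10^(11.0/10) = 12.59
  Stage 2: F_2 = 10^(5.63/10) = 3.656, G_2 = 10^(−4.55/10) = 0.3508
  Stage 3: F_3 = 10^(3.46/10) = 2.218, G_3 = 10^(−3.46/10) = 0.4508
Friis cascade:
  F = 1.799 + (3.656 − 1)/12.59 + (2.218 − 1)/4.416 = 2.286
NF = 10 log₁₀(2.286) = 3.59 dB

3.59 dB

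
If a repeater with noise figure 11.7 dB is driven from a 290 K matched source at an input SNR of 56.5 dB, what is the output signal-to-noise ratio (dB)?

By definition F = SNR_in/SNR_out, so in dB: SNR_out = SNR_in − NF
SNR_out = 56.5 − 11.7 = 44.8 dB

44.8 dB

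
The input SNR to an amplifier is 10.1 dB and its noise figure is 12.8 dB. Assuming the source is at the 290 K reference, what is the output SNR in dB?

By definition F = SNR_in/SNR_out, so in dB: SNR_out = SNR_in − NF
SNR_out = 10.1 − 12.8 = −2.7 dB

−2.7 dB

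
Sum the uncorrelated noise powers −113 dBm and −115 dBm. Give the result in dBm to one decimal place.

Convert to linear, add, convert back:
P₁ = 5.01×10⁻¹⁵ W, P₂ = 3.16×10⁻¹⁵ W
P_tot = 8.17×10⁻¹⁵ W → 10 log₁₀(P_tot / 10⁻³) = −110.9 dBm

−110.9 dBm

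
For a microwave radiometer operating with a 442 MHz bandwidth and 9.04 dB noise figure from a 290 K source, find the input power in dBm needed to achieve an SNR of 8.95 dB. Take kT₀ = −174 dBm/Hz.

−69.6 dBm

Sensitivity = −174 + 10 log₁₀(B) + NF + SNR_min
= −174 + 86.45 + 9.04 + 8.95
= −69.56 dBm → −69.6 dBm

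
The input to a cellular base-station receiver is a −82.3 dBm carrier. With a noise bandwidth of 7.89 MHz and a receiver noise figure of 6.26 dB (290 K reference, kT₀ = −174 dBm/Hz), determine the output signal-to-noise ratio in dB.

Noise floor: N = −174 + 10 log₁₀(B) + NF
10 log₁₀(7.89×10⁶) = 68.97 dB
N = −174 + 68.97 + 6.26 = −98.77 dBm
SNR = P_sig − N = −82.3 − (−98.77) = 16.47 dB → 16.5 dB

16.5 dB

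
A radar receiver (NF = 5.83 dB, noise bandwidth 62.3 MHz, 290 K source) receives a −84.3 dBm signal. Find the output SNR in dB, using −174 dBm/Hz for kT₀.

5.9 dB

Noise floor: N = −174 + 10 log₁₀(B) + NF
10 log₁₀(6.23×10⁷) = 77.94 dB
N = −174 + 77.94 + 5.83 = −90.23 dBm
SNR = P_sig − N = −84.3 − (−90.23) = 5.93 dB → 5.9 dB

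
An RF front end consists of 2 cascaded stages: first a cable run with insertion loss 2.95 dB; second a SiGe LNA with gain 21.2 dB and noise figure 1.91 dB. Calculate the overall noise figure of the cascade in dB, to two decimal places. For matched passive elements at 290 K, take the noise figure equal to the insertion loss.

Convert to linear (a loss of L dB is a gain of −L dB): F_i = 10^(NF_i/10), G_i = 10^(G_i,dB/10)
  Stage 1: F_1 = 10^(2.95/10) = 1.972, G_1 = 10^(−2.95/10) = 0.5070
  Stage 2: F_2 = 10^(1.91/10) = 1.552, G_2 = 10^(21.2/10) = 131.8
Friis cascade:
  F = 1.972 + (1.552 − 1)/0.5070 = 3.062
NF = 10 log₁₀(3.062) = 4.86 dB

4.86 dB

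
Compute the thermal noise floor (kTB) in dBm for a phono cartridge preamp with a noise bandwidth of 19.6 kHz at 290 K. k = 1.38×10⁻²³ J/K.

−131.1 dBm

P_n = kTB = 1.38×10⁻²³ × 290 × 1.96×10⁴ = 7.84×10⁻¹⁷ W
In dBm: 10 log₁₀(7.84×10⁻¹⁷ / 10⁻³) = −131.1 dBm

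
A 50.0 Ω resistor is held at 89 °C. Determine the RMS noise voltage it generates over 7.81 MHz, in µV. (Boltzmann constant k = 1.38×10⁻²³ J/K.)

T = 89 °C + 273.15 = 362.15 K
V_n = √(4kTRB)
4kTRB = 4 × 1.38×10⁻²³ × 362.15 × 5.00×10¹ × 7.81×10⁶ = 7.81×10⁻¹² V²
V_n = √(7.81×10⁻¹²) = 2.79×10⁻⁶ V = 2.79 µV

2.79 µV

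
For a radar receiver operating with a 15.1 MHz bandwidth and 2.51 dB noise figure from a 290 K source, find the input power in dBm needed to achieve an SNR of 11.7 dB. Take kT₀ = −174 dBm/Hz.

−88.0 dBm

Sensitivity = −174 + 10 log₁₀(B) + NF + SNR_min
= −174 + 71.79 + 2.51 + 11.7
= −88.00 dBm → −88.0 dBm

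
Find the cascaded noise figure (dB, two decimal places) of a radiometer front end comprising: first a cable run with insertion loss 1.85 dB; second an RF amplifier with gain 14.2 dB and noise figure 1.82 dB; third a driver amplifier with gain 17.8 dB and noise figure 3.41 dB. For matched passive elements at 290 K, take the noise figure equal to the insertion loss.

Convert to linear (a loss of L dB is a gain of −L dB): F_i = 10^(NF_i/10), G_i = 10^(G_i,dB/10)
  Stage 1: F_1 = 10^(1.85/10) = 1.531, G_1 = 10^(−1.85/10) = 0.6531
  Stage 2: F_2 = 10^(1.82/10) = 1.521, G_2 = 10^(14.2/10) = 26.30
  Stage 3: F_3 = 10^(3.41/10) = 2.193, G_3 = 10^(17.8/10) = 60.26
Friis cascade:
  F = 1.531 + (1.521 − 1)/0.6531 + (2.193 − 1)/17.18 = 2.398
NF = 10 log₁₀(2.398) = 3.80 dB

3.80 dB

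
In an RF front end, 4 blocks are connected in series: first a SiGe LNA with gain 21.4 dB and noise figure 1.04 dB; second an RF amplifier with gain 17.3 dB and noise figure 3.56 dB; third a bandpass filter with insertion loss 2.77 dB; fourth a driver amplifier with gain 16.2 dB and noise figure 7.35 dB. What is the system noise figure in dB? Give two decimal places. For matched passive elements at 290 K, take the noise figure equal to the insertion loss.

1.08 dB

Convert to linear (a loss of L dB is a gain of −L dB): F_i = 10^(NF_i/10), G_i = 10^(G_i,dB/10)
  Stage 1: F_1 = 10^(1.04/10) = 1.271, G_1 = 10^(21.4/10) = 138.0
  Stage 2: F_2 = 10^(3.56/10) = 2.270, G_2 = 10^(17.3/10) = 53.70
  Stage 3: F_3 = 10^(2.77/10) = 1.892, G_3 = 10^(−2.77/10) = 0.5284
  Stage 4: F_4 = 10^(7.35/10) = 5.433, G_4 = 10^(16.2/10) = 41.69
Friis cascade:
  F = 1.271 + (2.270 − 1)/138.0 + (1.892 − 1)/7413 + (5.433 − 1)/3917 = 1.281
NF = 10 log₁₀(1.281) = 1.08 dB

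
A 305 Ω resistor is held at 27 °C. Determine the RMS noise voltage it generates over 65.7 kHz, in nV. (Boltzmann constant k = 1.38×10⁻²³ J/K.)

576 nV

T = 27 °C + 273.15 = 300.15 K
V_n = √(4kTRB)
4kTRB = 4 × 1.38×10⁻²³ × 300.15 × 3.05×10² × 6.57×10⁴ = 3.32×10⁻¹³ V²
V_n = √(3.32×10⁻¹³) = 5.76×10⁻⁷ V = 576 nV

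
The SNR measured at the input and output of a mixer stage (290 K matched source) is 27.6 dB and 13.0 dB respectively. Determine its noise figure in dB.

NF (dB) = SNR_in(dB) − SNR_out(dB) when the source is at T₀
NF = 27.6 − 13.0 = 14.6 dB

14.6 dB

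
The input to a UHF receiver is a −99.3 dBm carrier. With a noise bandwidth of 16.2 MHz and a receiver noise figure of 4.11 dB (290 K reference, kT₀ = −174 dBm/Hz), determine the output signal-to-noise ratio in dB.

Noise floor: N = −174 + 10 log₁₀(B) + NF
10 log₁₀(1.62×10⁷) = 72.1 dB
N = −174 + 72.1 + 4.11 = −97.79 dBm
SNR = P_sig − N = −99.3 − (−97.79) = −1.51 dB → −1.5 dB

−1.5 dB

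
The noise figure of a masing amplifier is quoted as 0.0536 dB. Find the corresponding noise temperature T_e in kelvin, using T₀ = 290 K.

3.60 K

F = 10^(0.0536/10) = 1.01242
T_e = (F − 1)·T₀ = (1.01242 − 1) × 290 = 3.60 K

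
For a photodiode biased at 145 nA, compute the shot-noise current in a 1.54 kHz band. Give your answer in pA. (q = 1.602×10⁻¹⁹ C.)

I_n = √(2qI·B)
2qI·B = 2 × 1.602×10⁻¹⁹ × 1.45×10⁻⁷ × 1.54×10³ = 7.15×10⁻²³ A²
I_n = √(7.15×10⁻²³) = 8.46×10⁻¹² A = 8.46 pA

8.46 pA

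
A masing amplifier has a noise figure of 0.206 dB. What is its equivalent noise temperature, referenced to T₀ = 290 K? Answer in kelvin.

14.1 K

F = 10^(0.206/10) = 1.04858
T_e = (F − 1)·T₀ = (1.04858 − 1) × 290 = 14.1 K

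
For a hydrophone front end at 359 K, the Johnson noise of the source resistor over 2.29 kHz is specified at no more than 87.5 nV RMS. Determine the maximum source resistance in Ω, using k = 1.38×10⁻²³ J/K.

Johnson–Nyquist: V_n = √(4kTRB) ⇒ R = V_n² / (4kTB)
4kTB = 4 × 1.38×10⁻²³ × 359 × 2.29×10³ = 4.54×10⁻¹⁷
R = (8.75×10⁻⁸)² / 4.54×10⁻¹⁷ = 1.69×10² Ω = 169 Ω

169 Ω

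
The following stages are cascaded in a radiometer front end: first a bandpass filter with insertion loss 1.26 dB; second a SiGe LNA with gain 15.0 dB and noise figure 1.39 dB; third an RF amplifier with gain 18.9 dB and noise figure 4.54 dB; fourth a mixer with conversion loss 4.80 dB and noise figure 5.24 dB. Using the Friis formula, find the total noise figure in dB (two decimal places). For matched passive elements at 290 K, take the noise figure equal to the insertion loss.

2.83 dB

Convert to linear (a loss of L dB is a gain of −L dB): F_i = 10^(NF_i/10), G_i = 10^(G_i,dB/10)
  Stage 1: F_1 = 10^(1.26/10) = 1.337, G_1 = 10^(−1.26/10) = 0.7482
  Stage 2: F_2 = 10^(1.39/10) = 1.377, G_2 = 10^(15.0/10) = 31.62
  Stage 3: F_3 = 10^(4.54/10) = 2.844, G_3 = 10^(18.9/10) = 77.62
  Stage 4: F_4 = 10^(5.24/10) = 3.342, G_4 = 10^(−4.80/10) = 0.3311
Friis cascade:
  F = 1.337 + (1.377 − 1)/0.7482 + (2.844 − 1)/23.66 + (3.342 − 1)/1837 = 1.920
NF = 10 log₁₀(1.920) = 2.83 dB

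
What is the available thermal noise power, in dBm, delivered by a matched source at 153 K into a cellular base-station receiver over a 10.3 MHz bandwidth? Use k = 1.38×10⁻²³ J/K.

−106.6 dBm

P_n = kTB = 1.38×10⁻²³ × 153 × 1.03×10⁷ = 2.17×10⁻¹⁴ W
In dBm: 10 log₁₀(2.17×10⁻¹⁴ / 10⁻³) = −106.6 dBm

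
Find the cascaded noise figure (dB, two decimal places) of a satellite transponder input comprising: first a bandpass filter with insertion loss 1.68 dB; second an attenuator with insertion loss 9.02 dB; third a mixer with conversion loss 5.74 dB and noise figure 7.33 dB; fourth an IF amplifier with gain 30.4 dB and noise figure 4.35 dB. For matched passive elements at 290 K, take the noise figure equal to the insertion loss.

21.44 dB

Convert to linear (a loss of L dB is a gain of −L dB): F_i = 10^(NF_i/10), G_i = 10^(G_i,dB/10)
  Stage 1: F_1 = 10^(1.68/10) = 1.472, G_1 = 10^(−1.68/10) = 0.6792
  Stage 2: F_2 = 10^(9.02/10) = 7.980, G_2 = 10^(−9.02/10) = 0.1253
  Stage 3: F_3 = 10^(7.33/10) = 5.408, G_3 = 10^(−5.74/10) = 0.2667
  Stage 4: F_4 = 10^(4.35/10) = 2.723, G_4 = 10^(30.4/10) = 1096
Friis cascade:
  F = 1.472 + (7.980 − 1)/0.6792 + (5.408 − 1)/0.08511 + (2.723 − 1)/0.02270 = 139.4
NF = 10 log₁₀(139.4) = 21.44 dB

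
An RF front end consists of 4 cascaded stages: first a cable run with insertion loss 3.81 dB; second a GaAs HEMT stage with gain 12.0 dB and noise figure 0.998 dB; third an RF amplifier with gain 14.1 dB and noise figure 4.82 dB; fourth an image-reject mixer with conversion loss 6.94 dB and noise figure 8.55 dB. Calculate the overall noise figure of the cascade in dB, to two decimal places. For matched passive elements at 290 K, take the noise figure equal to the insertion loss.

5.28 dB

Convert to linear (a loss of L dB is a gain of −L dB): F_i = 10^(NF_i/10), G_i = 10^(G_i,dB/10)
  Stage 1: F_1 = 10^(3.81/10) = 2.404, G_1 = 10^(−3.81/10) = 0.4159
  Stage 2: F_2 = 10^(0.998/10) = 1.258, G_2 = 10^(12.0/10) = 15.85
  Stage 3: F_3 = 10^(4.82/10) = 3.034, G_3 = 10^(14.1/10) = 25.70
  Stage 4: F_4 = 10^(8.55/10) = 7.161, G_4 = 10^(−6.94/10) = 0.2023
Friis cascade:
  F = 2.404 + (1.258 − 1)/0.4159 + (3.034 − 1)/6.592 + (7.161 − 1)/169.4 = 3.370
NF = 10 log₁₀(3.370) = 5.28 dB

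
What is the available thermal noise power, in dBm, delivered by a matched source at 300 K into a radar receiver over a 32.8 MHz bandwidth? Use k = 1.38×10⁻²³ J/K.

P_n = kTB = 1.38×10⁻²³ × 300 × 3.28×10⁷ = 1.36×10⁻¹³ W
In dBm: 10 log₁₀(1.36×10⁻¹³ / 10⁻³) = −98.7 dBm

−98.7 dBm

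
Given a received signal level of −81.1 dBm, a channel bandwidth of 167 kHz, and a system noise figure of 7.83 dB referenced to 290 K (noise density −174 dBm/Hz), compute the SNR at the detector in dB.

32.8 dB

Noise floor: N = −174 + 10 log₁₀(B) + NF
10 log₁₀(1.67×10⁵) = 52.23 dB
N = −174 + 52.23 + 7.83 = −113.94 dBm
SNR = P_sig − N = −81.1 − (−113.94) = 32.84 dB → 32.8 dB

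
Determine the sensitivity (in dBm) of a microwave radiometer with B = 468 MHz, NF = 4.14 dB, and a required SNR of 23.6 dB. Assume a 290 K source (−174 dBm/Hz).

−59.6 dBm

Sensitivity = −174 + 10 log₁₀(B) + NF + SNR_min
= −174 + 86.7 + 4.14 + 23.6
= −59.56 dBm → −59.6 dBm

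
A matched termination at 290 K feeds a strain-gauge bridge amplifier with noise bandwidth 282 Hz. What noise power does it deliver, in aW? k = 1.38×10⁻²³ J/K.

P_n = kTB = 1.38×10⁻²³ × 290 × 2.82×10² = 1.13×10⁻¹⁸ W = 1.13 aW

1.13 aW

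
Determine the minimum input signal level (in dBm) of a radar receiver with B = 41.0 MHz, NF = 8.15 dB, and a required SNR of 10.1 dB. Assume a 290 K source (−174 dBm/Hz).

−79.6 dBm

Sensitivity = −174 + 10 log₁₀(B) + NF + SNR_min
= −174 + 76.13 + 8.15 + 10.1
= −79.62 dBm → −79.6 dBm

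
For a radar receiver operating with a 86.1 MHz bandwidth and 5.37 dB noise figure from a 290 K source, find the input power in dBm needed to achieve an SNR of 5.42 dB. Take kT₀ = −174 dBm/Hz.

Sensitivity = −174 + 10 log₁₀(B) + NF + SNR_min
= −174 + 79.35 + 5.37 + 5.42
= −83.86 dBm → −83.9 dBm

−83.9 dBm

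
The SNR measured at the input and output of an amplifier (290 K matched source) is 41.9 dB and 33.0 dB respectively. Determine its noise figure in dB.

8.9 dB

NF (dB) = SNR_in(dB) − SNR_out(dB) when the source is at T₀
NF = 41.9 − 33.0 = 8.9 dB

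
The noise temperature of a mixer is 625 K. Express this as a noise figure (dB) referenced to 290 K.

F = 1 + T_e/T₀ = 1 + 625/290 = 3.15517
NF = 10 log₁₀(3.15517) = 4.99 dB

4.99 dB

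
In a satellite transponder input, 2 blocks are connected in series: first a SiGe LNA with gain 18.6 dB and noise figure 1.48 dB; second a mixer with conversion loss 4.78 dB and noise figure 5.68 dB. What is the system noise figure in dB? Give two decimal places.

1.59 dB

Convert to linear (a loss of L dB is a gain of −L dB): F_i = 10^(NF_i/10), G_i = 10^(G_i,dB/10)
  Stage 1: F_1 = 10^(1.48/10) = 1.406, G_1 = 10^(18.6/10) = 72.44
  Stage 2: F_2 = 10^(5.68/10) = 3.698, G_2 = 10^(−4.78/10) = 0.3327
Friis cascade:
  F = 1.406 + (3.698 − 1)/72.44 = 1.443
NF = 10 log₁₀(1.443) = 1.59 dB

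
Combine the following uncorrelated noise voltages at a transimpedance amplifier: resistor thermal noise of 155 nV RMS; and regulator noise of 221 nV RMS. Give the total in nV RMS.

270 nV

Uncorrelated sources add in power (mean-square): V_tot = √(ΣV_i²)
V_tot = √[(1.55×10⁻⁷)² + (2.21×10⁻⁷)²] = 2.70×10⁻⁷ V = 270 nV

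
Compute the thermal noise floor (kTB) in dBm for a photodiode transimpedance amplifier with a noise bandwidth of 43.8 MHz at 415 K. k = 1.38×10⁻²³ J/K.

−96.0 dBm

P_n = kTB = 1.38×10⁻²³ × 415 × 4.38×10⁷ = 2.51×10⁻¹³ W
In dBm: 10 log₁₀(2.51×10⁻¹³ / 10⁻³) = −96.0 dBm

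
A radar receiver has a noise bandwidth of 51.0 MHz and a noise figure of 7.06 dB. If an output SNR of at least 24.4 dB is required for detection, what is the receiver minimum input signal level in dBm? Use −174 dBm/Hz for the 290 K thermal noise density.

Sensitivity = −174 + 10 log₁₀(B) + NF + SNR_min
= −174 + 77.08 + 7.06 + 24.4
= −65.46 dBm → −65.5 dBm

−65.5 dBm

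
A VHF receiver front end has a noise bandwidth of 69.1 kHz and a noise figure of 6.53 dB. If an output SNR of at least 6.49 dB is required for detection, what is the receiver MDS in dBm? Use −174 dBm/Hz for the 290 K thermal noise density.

−112.6 dBm

Sensitivity = −174 + 10 log₁₀(B) + NF + SNR_min
= −174 + 48.39 + 6.53 + 6.49
= −112.59 dBm → −112.6 dBm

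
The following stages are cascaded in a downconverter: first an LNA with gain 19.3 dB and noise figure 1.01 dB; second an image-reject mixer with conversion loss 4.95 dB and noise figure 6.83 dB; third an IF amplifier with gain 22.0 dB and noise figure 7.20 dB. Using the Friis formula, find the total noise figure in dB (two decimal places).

1.65 dB

Convert to linear (a loss of L dB is a gain of −L dB): F_i = 10^(NF_i/10), G_i = 10^(G_i,dB/10)
  Stage 1: F_1 = 10^(1.01/10) = 1.262, G_1 = 10^(19.3/10) = 85.11
  Stage 2: F_2 = 10^(6.83/10) = 4.819, G_2 = 10^(−4.95/10) = 0.3199
  Stage 3: F_3 = 10^(7.20/10) = 5.248, G_3 = 10^(22.0/10) = 158.5
Friis cascade:
  F = 1.262 + (4.819 − 1)/85.11 + (5.248 − 1)/27.23 = 1.463
NF = 10 log₁₀(1.463) = 1.65 dB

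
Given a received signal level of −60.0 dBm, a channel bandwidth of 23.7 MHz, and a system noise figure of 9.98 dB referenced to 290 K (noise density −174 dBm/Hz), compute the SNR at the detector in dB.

Noise floor: N = −174 + 10 log₁₀(B) + NF
10 log₁₀(2.37×10⁷) = 73.75 dB
N = −174 + 73.75 + 9.98 = −90.27 dBm
SNR = P_sig − N = −60.0 − (−90.27) = 30.27 dB → 30.3 dB

30.3 dB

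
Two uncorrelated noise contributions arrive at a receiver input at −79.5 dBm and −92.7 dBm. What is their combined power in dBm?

Convert to linear, add, convert back:
P₁ = 1.12×10⁻¹¹ W, P₂ = 5.37×10⁻¹³ W
P_tot = 1.18×10⁻¹¹ W → 10 log₁₀(P_tot / 10⁻³) = −79.3 dBm

−79.3 dBm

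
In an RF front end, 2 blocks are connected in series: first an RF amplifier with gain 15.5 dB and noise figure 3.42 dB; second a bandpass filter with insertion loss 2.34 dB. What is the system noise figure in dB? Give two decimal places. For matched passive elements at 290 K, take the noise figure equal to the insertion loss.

Convert to linear (a loss of L dB is a gain of −L dB): F_i = 10^(NF_i/10), G_i = 10^(G_i,dB/10)
  Stage 1: F_1 = 10^(3.42/10) = 2.198, G_1 = 10^(15.5/10) = 35.48
  Stage 2: F_2 = 10^(2.34/10) = 1.714, G_2 = 10^(−2.34/10) = 0.5834
Friis cascade:
  F = 2.198 + (1.714 − 1)/35.48 = 2.218
NF = 10 log₁₀(2.218) = 3.46 dB

3.46 dB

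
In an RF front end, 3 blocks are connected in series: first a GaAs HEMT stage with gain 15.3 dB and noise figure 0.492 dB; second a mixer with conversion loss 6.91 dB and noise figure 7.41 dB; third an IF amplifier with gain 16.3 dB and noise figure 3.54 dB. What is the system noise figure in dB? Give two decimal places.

1.57 dB

Convert to linear (a loss of L dB is a gain of −L dB): F_i = 10^(NF_i/10), G_i = 10^(G_i,dB/10)
  Stage 1: F_1 = 10^(0.492/10) = 1.120, G_1 = 10^(15.3/10) = 33.88
  Stage 2: F_2 = 10^(7.41/10) = 5.508, G_2 = 10^(−6.91/10) = 0.2037
  Stage 3: F_3 = 10^(3.54/10) = 2.259, G_3 = 10^(16.3/10) = 42.66
Friis cascade:
  F = 1.120 + (5.508 − 1)/33.88 + (2.259 − 1)/6.902 = 1.435
NF = 10 log₁₀(1.435) = 1.57 dB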